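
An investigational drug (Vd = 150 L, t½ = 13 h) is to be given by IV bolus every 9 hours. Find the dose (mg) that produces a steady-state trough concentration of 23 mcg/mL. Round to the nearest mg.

2125 mg

τ/t½ = 9/13 ≈ 0.69231, so f = (1/2)^(9/13) ≈ 0.618863.
Cmin,ss = (D/Vd)·f/(1−f), so D = Cmin,ss·Vd·(1−f)/f.
D = 23 × 150 × (1−f)/f ≈ 23 × 150 × 0.61587 ≈ 2124.75 mg.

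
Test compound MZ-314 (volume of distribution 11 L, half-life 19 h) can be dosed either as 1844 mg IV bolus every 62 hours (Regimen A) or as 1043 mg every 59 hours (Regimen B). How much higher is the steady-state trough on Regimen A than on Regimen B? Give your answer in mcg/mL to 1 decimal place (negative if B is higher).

7.0 mcg/mL

Regimen A: f = (1/2)^(62/19) ≈ 0.1042; Cmin,ss = (1844/11)·f/(1−f) ≈ 19.500 mcg/mL.
Regimen B: f = (1/2)^(59/19) ≈ 0.1162; Cmin,ss = (1043/11)·f/(1−f) ≈ 12.466 mcg/mL.
Difference ≈ 19.500 − 12.466 ≈ 7.034 mcg/mL.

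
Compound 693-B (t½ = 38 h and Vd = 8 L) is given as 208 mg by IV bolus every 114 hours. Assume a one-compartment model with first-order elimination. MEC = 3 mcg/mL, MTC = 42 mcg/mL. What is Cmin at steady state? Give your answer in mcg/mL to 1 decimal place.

3.7 mcg/mL

τ = 114 h = 3 half-lives, so f = (1/2)^3 = 0.125.
Accumulation ratio R = 1/(1 − f) = 1/0.875 = 8/7.
Single-dose peak C₀ = D/Vd = 208/8 = 26 mcg/mL.
Steady-state peak Cmax,ss = C₀·R = 26 × 8/7 ≈ 29.714 mcg/mL.
Steady-state trough Cmin,ss = Cmax,ss·f ≈ 29.714 × 0.125 ≈ 3.714 mcg/mL.
Trough 3.7 mcg/mL vs MEC 3 mcg/mL: adequate.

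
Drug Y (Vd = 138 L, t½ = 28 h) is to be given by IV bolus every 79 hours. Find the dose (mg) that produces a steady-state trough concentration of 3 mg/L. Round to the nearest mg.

τ/t½ = 79/28 ≈ 2.8214, so f = (1/2)^(79/28) ≈ 0.141470.
Cmin,ss = (D/Vd)·f/(1−f), so D = Cmin,ss·Vd·(1−f)/f.
D = 3 × 138 × (1−f)/f ≈ 3 × 138 × 6.06864 ≈ 2512.42 mg.

2512 mg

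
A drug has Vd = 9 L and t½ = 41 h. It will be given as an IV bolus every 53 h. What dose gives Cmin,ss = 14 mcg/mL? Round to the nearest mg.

183 mg

τ/t½ = 53/41 ≈ 1.2927, so f = (1/2)^(53/41) ≈ 0.408191.
Cmin,ss = (D/Vd)·f/(1−f), so D = Cmin,ss·Vd·(1−f)/f.
D = 14 × 9 × (1−f)/f ≈ 14 × 9 × 1.44983 ≈ 182.68 mg.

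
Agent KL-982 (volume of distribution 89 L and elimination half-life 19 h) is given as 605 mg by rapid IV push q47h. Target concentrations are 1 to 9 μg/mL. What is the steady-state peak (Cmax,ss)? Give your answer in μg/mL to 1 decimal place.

Over one 47-h interval, 47/19 ≈ 2.4737 half-lives elapse, leaving f ≈ 0.1800 of each dose.
Accumulation ratio R = 1/(1 − f) ≈ 1/0.8200 ≈ 1.2195.
Each bolus raises the concentration by D/Vd = 605/89 ≈ 6.798 μg/mL.
Steady-state peak Cmax,ss = C₀·R ≈ 6.798 × 1.2195 ≈ 8.290 μg/mL.
Peak 8.3 μg/mL vs MTC 9 μg/mL: below toxic threshold.

8.3 μg/mL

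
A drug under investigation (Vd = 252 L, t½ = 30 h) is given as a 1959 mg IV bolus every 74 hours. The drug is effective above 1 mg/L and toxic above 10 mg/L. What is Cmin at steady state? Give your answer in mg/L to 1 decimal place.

k = ln2/t½ = ln2/30 ≈ 0.023105 h⁻¹; fraction remaining f = e^(−kτ) = e^(−0.023105×74) ≈ 0.1809.
Single-dose peak C₀ = D/Vd = 1959/252 ≈ 7.774 mg/L.
Steady-state trough Cmin,ss = C₀·f/(1−f) ≈ 7.774 × 0.1809/0.8191 ≈ 1.717 mg/L.
Trough 1.7 mg/L vs MEC 1 mg/L: adequate.

1.7 mg/L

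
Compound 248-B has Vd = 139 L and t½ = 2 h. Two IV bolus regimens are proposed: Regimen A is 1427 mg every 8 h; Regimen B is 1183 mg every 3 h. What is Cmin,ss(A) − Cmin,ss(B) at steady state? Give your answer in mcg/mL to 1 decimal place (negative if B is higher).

Regimen A: f = (1/2)^(8/2) ≈ 0.0625; Cmin,ss = (1427/139)·f/(1−f) ≈ 0.684 mcg/mL.
Regimen B: f = (1/2)^(3/2) ≈ 0.3536; Cmin,ss = (1183/139)·f/(1−f) ≈ 4.656 mcg/mL.
Difference ≈ 0.684 − 4.656 ≈ -3.972 mcg/mL.

-4.0 mcg/mL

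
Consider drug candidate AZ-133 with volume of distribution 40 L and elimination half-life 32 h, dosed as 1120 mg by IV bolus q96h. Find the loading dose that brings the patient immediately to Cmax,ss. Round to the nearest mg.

f = (1/2)^(96/32) ≈ 0.125000; accumulation ratio R = 1/(1−f) ≈ 1.14286.
Loading dose to hit Cmax,ss on first dose: D_load = D_maint·R ≈ 1120 × 1.14286 ≈ 1280.00 mg.

1280 mg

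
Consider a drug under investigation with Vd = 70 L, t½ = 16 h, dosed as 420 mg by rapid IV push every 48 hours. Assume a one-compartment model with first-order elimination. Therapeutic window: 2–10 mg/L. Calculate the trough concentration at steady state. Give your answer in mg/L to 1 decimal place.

τ = 48 h = 3 half-lives, so f = (1/2)^3 = 0.125.
At steady state, R = 1/(1 − 0.125) = 8/7.
Single-dose peak C₀ = D/Vd = 420/70 = 6 mg/L.
Steady-state peak Cmax,ss = C₀·R = 6 × 8/7 ≈ 6.857 mg/L.
Steady-state trough Cmin,ss = Cmax,ss·f ≈ 6.857 × 0.125 ≈ 0.857 mg/L.
Trough 0.9 mg/L vs MEC 2 mg/L: subtherapeutic.

0.9 mg/L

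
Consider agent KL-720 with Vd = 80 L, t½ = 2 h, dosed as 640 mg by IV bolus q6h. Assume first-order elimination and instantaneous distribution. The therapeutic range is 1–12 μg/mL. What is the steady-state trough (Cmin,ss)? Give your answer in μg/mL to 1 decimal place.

1.1 μg/mL

The dosing interval is 3 half-lives, so f = 2^(−3) = 0.125.
At steady state, R = 1/(1 − 0.125) = 8/7.
Single-dose peak C₀ = D/Vd = 640/80 = 8 μg/mL.
Steady-state peak Cmax,ss = C₀·R = 8 × 8/7 ≈ 9.143 μg/mL.
Steady-state trough Cmin,ss = Cmax,ss·f ≈ 9.143 × 0.125 ≈ 1.143 μg/mL.
Trough 1.1 μg/mL vs MEC 1 μg/mL: adequate.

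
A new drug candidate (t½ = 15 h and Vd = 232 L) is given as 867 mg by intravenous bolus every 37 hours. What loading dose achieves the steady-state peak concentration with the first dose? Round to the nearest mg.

1058 mg

f = (1/2)^(37/15) ≈ 0.180909; accumulation ratio R = 1/(1−f) ≈ 1.22087.
Loading dose to hit Cmax,ss on first dose: D_load = D_maint·R ≈ 867 × 1.22087 ≈ 1058.49 mg.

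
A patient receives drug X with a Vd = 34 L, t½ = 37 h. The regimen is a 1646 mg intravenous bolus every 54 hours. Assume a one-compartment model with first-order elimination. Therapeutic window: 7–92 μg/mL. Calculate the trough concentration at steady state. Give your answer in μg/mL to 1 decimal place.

27.7 μg/mL

k = ln2/t½ = ln2/37 ≈ 0.018734 h⁻¹; fraction remaining f = e^(−kτ) = e^(−0.018734×54) ≈ 0.3636.
At steady state, accumulation factor R = 1/(1 − e^(−kτ)) ≈ 1.5713.
Each bolus raises the concentration by D/Vd = 1646/34 ≈ 48.412 μg/mL.
Steady-state peak Cmax,ss = C₀·R ≈ 48.412 × 1.5713 ≈ 76.070 μg/mL.
Steady-state trough Cmin,ss = Cmax,ss·f ≈ 76.070 × 0.3636 ≈ 27.659 μg/mL.
Trough 27.7 μg/mL vs MEC 7 μg/mL: adequate.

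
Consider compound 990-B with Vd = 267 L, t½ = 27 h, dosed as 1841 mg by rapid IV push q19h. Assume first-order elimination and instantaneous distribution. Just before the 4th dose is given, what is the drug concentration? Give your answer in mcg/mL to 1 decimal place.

f = (1/2)^(τ/t½) = (1/2)^(19/27) ≈ 0.6140.
C₀ = D/Vd = 1841/267 ≈ 6.895 mcg/mL.
Before the 4th dose, 3 doses have been given. Superposition: Cmin = C₀·(f + f² + … + f^3).
≈ 6.895 × (0.6140 + 0.3770 + 0.2315) ≈ 6.895 × 1.2225 ≈ 8.429 mcg/mL.

8.4 mcg/mL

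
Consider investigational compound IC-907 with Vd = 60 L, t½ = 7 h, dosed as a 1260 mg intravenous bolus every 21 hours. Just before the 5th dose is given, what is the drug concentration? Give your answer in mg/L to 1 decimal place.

f = (1/2)^(τ/t½) = (1/2)^(21/7) ≈ 0.1250.
C₀ = D/Vd = 1260/60 ≈ 21.000 mg/L.
Before the 5th dose, 4 doses have been given. Superposition: Cmin = C₀·(f + f² + … + f^4).
≈ 21.000 × (0.1250 + 0.0156 + 0.0020 + 0.0002) ≈ 21.000 × 0.1428 ≈ 2.999 mg/L.

3.0 mg/L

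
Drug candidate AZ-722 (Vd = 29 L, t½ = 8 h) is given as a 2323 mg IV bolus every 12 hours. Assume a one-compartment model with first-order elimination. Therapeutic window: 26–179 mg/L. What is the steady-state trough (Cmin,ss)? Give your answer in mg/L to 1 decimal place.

Over one 12-h interval, 12/8 ≈ 1.5 half-lives elapse, leaving f ≈ 0.3536 of each dose.
Each bolus raises the concentration by D/Vd = 2323/29 ≈ 80.103 mg/L.
Steady-state trough Cmin,ss = C₀·f/(1−f) ≈ 80.103 × 0.3536/0.6464 ≈ 43.819 mg/L.
Trough 43.8 mg/L vs MEC 26 mg/L: adequate.

43.8 mg/L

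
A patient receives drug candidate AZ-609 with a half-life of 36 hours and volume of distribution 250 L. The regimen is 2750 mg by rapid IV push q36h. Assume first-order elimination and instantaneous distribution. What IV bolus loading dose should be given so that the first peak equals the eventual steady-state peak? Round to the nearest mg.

f = (1/2)^(36/36) ≈ 0.500000; accumulation ratio R = 1/(1−f) ≈ 2.00000.
Loading dose to hit Cmax,ss on first dose: D_load = D_maint·R ≈ 2750 × 2.00000 ≈ 5500.00 mg.

5500 mg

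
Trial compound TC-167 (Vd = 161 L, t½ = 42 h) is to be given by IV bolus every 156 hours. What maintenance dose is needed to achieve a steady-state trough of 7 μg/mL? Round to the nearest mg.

13665 mg

τ/t½ = 156/42 ≈ 3.7143, so f = (1/2)^(156/42) ≈ 0.076188.
Cmin,ss = (D/Vd)·f/(1−f), so D = Cmin,ss·Vd·(1−f)/f.
D = 7 × 161 × (1−f)/f ≈ 7 × 161 × 12.12543 ≈ 13665.36 mg.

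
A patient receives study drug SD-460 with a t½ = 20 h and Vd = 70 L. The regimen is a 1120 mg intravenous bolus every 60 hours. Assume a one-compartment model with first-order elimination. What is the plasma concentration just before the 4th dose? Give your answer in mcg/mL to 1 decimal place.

f = (1/2)^(τ/t½) = (1/2)^(60/20) ≈ 0.1250.
C₀ = D/Vd = 1120/70 ≈ 16.000 mcg/mL.
Before the 4th dose, 3 doses have been given. Superposition: Cmin = C₀·(f + f² + … + f^3).
≈ 16.000 × (0.1250 + 0.0156 + 0.0020) ≈ 16.000 × 0.1426 ≈ 2.282 mcg/mL.

2.3 mcg/mL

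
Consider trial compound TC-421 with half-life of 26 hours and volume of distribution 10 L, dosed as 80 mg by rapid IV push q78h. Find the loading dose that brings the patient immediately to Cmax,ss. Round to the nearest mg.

91 mg

f = (1/2)^(78/26) ≈ 0.125000; accumulation ratio R = 1/(1−f) ≈ 1.14286.
Loading dose to hit Cmax,ss on first dose: D_load = D_maint·R ≈ 80 × 1.14286 ≈ 91.43 mg.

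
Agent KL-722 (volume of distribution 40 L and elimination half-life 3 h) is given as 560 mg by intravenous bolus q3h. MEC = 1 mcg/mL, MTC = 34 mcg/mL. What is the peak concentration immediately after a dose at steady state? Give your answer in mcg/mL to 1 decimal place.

28.0 mcg/mL

τ = 3 h = 1 half-life, so f = (1/2)^1 = 0.5.
At steady state, R = 1/(1 − 0.5) = 2/1.
Single-dose peak C₀ = D/Vd = 560/40 = 14 mcg/mL.
Steady-state peak Cmax,ss = C₀·R = 14 × 2/1 ≈ 28.000 mcg/mL.
Peak 28.0 mcg/mL vs MTC 34 mcg/mL: below toxic threshold.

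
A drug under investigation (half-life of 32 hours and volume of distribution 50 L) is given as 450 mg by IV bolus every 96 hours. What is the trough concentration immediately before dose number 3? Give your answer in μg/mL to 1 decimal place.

1.3 μg/mL

f = (1/2)^(τ/t½) = (1/2)^(96/32) ≈ 0.1250.
C₀ = D/Vd = 450/50 ≈ 9.000 μg/mL.
Before the 3rd dose, 2 doses have been given. Superposition: Cmin = C₀·(f + f²).
≈ 9.000 × (0.1250 + 0.0156) ≈ 9.000 × 0.1406 ≈ 1.265 μg/mL.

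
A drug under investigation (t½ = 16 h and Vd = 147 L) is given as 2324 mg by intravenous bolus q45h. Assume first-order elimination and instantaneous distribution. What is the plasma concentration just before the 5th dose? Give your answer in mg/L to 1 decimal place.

2.6 mg/L

f = (1/2)^(τ/t½) = (1/2)^(45/16) ≈ 0.1423.
C₀ = D/Vd = 2324/147 ≈ 15.810 mg/L.
Before the 5th dose, 4 doses have been given. Superposition: Cmin = C₀·(f + f² + … + f^4).
≈ 15.810 × (0.1423 + 0.0202 + 0.0029 + 0.0004) ≈ 15.810 × 0.1658 ≈ 2.621 mg/L.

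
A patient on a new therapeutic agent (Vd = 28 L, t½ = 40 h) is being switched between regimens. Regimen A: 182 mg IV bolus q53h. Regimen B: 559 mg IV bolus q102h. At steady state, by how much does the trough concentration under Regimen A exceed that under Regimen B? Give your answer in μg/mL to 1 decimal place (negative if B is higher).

Regimen A: f = (1/2)^(53/40) ≈ 0.3991; Cmin,ss = (182/28)·f/(1−f) ≈ 4.317 μg/mL.
Regimen B: f = (1/2)^(102/40) ≈ 0.1708; Cmin,ss = (559/28)·f/(1−f) ≈ 4.112 μg/mL.
Difference ≈ 4.317 − 4.112 ≈ 0.205 μg/mL.

0.2 μg/mL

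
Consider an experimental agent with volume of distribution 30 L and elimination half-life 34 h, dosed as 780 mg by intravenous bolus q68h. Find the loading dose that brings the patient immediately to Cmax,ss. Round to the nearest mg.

1040 mg

f = (1/2)^(68/34) ≈ 0.250000; accumulation ratio R = 1/(1−f) ≈ 1.33333.
Loading dose to hit Cmax,ss on first dose: D_load = D_maint·R ≈ 780 × 1.33333 ≈ 1040.00 mg.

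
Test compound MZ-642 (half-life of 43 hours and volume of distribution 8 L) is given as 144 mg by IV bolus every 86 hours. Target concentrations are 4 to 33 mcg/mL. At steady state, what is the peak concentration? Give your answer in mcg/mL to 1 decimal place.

The dosing interval is 2 half-lives, so f = 2^(−2) = 0.25.
Accumulation ratio R = 1/(1 − f) = 1/0.75 = 4/3.
Single-dose peak C₀ = D/Vd = 144/8 = 18 mcg/mL.
Steady-state peak Cmax,ss = C₀·R = 18 × 4/3 ≈ 24.000 mcg/mL.
Peak 24.0 mcg/mL vs MTC 33 mcg/mL: below toxic threshold.

24.0 mcg/mL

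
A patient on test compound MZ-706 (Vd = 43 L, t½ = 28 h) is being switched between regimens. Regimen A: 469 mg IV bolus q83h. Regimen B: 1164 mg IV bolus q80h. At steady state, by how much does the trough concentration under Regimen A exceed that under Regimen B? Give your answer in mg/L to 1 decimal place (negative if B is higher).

Regimen A: f = (1/2)^(83/28) ≈ 0.1281; Cmin,ss = (469/43)·f/(1−f) ≈ 1.602 mg/L.
Regimen B: f = (1/2)^(80/28) ≈ 0.1380; Cmin,ss = (1164/43)·f/(1−f) ≈ 4.334 mg/L.
Difference ≈ 1.602 − 4.334 ≈ -2.732 mg/L.

-2.7 mg/L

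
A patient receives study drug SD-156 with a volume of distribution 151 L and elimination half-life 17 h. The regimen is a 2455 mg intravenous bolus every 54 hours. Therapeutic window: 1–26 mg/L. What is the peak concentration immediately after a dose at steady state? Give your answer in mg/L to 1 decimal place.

18.3 mg/L

τ/t½ = 54/17 ≈ 3.1765, so fraction remaining f = (1/2)^(54/17) ≈ 0.1106.
Accumulation ratio R = 1/(1 − f) ≈ 1/0.8894 ≈ 1.1244.
Each bolus raises the concentration by D/Vd = 2455/151 ≈ 16.258 mg/L.
Steady-state peak Cmax,ss = C₀·R ≈ 16.258 × 1.1244 ≈ 18.280 mg/L.
Peak 18.3 mg/L vs MTC 26 mg/L: below toxic threshold.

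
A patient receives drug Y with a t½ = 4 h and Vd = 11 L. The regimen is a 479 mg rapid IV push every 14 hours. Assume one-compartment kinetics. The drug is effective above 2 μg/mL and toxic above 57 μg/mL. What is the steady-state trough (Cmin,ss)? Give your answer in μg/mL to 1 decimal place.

k = ln2/t½ = ln2/4 ≈ 0.173287 h⁻¹; fraction remaining f = e^(−kτ) = e^(−0.173287×14) ≈ 0.0884.
Single-dose peak C₀ = D/Vd = 479/11 ≈ 43.545 μg/mL.
Steady-state trough Cmin,ss = C₀·f/(1−f) ≈ 43.545 × 0.0884/0.9116 ≈ 4.223 μg/mL.
Trough 4.2 μg/mL vs MEC 2 μg/mL: adequate.

4.2 μg/mL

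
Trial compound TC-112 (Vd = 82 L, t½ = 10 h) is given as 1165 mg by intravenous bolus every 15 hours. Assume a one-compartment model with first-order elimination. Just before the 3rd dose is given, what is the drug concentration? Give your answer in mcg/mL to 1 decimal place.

6.8 mcg/mL

f = (1/2)^(τ/t½) = (1/2)^(15/10) ≈ 0.3536.
C₀ = D/Vd = 1165/82 ≈ 14.207 mcg/mL.
Before the 3rd dose, 2 doses have been given. Superposition: Cmin = C₀·(f + f²).
≈ 14.207 × (0.3536 + 0.1250) ≈ 14.207 × 0.4786 ≈ 6.799 mcg/mL.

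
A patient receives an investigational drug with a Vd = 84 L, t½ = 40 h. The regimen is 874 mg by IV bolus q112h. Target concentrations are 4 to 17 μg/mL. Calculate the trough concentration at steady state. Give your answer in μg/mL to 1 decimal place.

τ/t½ = 112/40 ≈ 2.8, so fraction remaining f = (1/2)^(112/40) ≈ 0.1436.
Each bolus raises the concentration by D/Vd = 874/84 ≈ 10.405 μg/mL.
Steady-state trough Cmin,ss = C₀·f/(1−f) ≈ 10.405 × 0.1436/0.8564 ≈ 1.745 μg/mL.
Trough 1.7 μg/mL vs MEC 4 μg/mL: subtherapeutic.

1.7 μg/mL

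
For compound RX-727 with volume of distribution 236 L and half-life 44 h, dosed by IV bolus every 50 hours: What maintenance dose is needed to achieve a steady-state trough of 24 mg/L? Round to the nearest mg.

6787 mg

τ/t½ = 50/44 ≈ 1.1364, so f = (1/2)^(50/44) ≈ 0.454905.
Cmin,ss = (D/Vd)·f/(1−f), so D = Cmin,ss·Vd·(1−f)/f.
D = 24 × 236 × (1−f)/f ≈ 24 × 236 × 1.19826 ≈ 6786.94 mg.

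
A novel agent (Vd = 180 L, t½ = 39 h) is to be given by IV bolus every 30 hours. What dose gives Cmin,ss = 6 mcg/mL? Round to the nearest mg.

τ/t½ = 30/39 ≈ 0.76923, so f = (1/2)^(30/39) ≈ 0.586730.
Cmin,ss = (D/Vd)·f/(1−f), so D = Cmin,ss·Vd·(1−f)/f.
D = 6 × 180 × (1−f)/f ≈ 6 × 180 × 0.70436 ≈ 760.71 mg.

761 mg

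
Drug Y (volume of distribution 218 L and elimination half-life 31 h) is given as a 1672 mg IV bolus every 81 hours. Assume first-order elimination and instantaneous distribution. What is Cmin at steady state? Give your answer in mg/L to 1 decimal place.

1.5 mg/L

k = ln2/t½ = ln2/31 ≈ 0.022360 h⁻¹; fraction remaining f = e^(−kτ) = e^(−0.022360×81) ≈ 0.1635.
Single-dose peak C₀ = D/Vd = 1672/218 ≈ 7.670 mg/L.
Steady-state trough Cmin,ss = C₀·f/(1−f) ≈ 7.670 × 0.1635/0.8365 ≈ 1.499 mg/L.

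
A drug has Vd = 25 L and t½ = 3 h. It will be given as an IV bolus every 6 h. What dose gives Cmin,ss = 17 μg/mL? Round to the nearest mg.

τ/t½ = 6/3 ≈ 2, so f = (1/2)^(6/3) ≈ 0.250000.
Cmin,ss = (D/Vd)·f/(1−f), so D = Cmin,ss·Vd·(1−f)/f.
D = 17 × 25 × (1−f)/f ≈ 17 × 25 × 3.00000 ≈ 1275.00 mg.

1275 mg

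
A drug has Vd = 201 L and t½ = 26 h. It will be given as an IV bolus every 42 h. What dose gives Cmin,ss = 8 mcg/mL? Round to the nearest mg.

3319 mg

τ/t½ = 42/26 ≈ 1.6154, so f = (1/2)^(42/26) ≈ 0.326378.
Cmin,ss = (D/Vd)·f/(1−f), so D = Cmin,ss·Vd·(1−f)/f.
D = 8 × 201 × (1−f)/f ≈ 8 × 201 × 2.06393 ≈ 3318.80 mg.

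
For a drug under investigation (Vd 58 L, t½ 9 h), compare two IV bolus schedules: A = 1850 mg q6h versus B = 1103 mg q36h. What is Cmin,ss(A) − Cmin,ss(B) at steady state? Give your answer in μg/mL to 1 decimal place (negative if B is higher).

Regimen A: f = (1/2)^(6/9) ≈ 0.6300; Cmin,ss = (1850/58)·f/(1−f) ≈ 54.310 μg/mL.
Regimen B: f = (1/2)^(36/9) ≈ 0.0625; Cmin,ss = (1103/58)·f/(1−f) ≈ 1.268 μg/mL.
Difference ≈ 54.310 − 1.268 ≈ 53.042 μg/mL.

53.0 μg/mL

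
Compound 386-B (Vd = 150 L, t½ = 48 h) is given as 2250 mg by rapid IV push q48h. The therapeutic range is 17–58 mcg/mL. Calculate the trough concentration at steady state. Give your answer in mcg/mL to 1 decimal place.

The dosing interval is 1 half-life, so f = 2^(−1) = 0.5.
Accumulation ratio R = 1/(1 − f) = 1/0.5 = 2/1.
Single-dose peak C₀ = D/Vd = 2250/150 = 15 mcg/mL.
Steady-state peak Cmax,ss = C₀·R = 15 × 2/1 ≈ 30.000 mcg/mL.
Steady-state trough Cmin,ss = Cmax,ss·f ≈ 30.000 × 0.5 ≈ 15.000 mcg/mL.
Trough 15.0 mcg/mL vs MEC 17 mcg/mL: subtherapeutic.

15.0 mcg/mL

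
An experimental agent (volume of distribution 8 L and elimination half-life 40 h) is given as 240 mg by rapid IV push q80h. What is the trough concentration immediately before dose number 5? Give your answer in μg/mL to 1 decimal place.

10.0 μg/mL

f = (1/2)^(τ/t½) = (1/2)^(80/40) ≈ 0.2500.
C₀ = D/Vd = 240/8 ≈ 30.000 μg/mL.
Before the 5th dose, 4 doses have been given. Superposition: Cmin = C₀·(f + f² + … + f^4).
≈ 30.000 × (0.2500 + 0.0625 + 0.0156 + 0.0039) ≈ 30.000 × 0.3320 ≈ 9.960 μg/mL.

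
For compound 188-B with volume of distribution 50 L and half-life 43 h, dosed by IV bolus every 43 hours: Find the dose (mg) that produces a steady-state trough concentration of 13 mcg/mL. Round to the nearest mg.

650 mg

τ/t½ = 43/43 ≈ 1, so f = (1/2)^(43/43) ≈ 0.500000.
Cmin,ss = (D/Vd)·f/(1−f), so D = Cmin,ss·Vd·(1−f)/f.
D = 13 × 50 × (1−f)/f ≈ 13 × 50 × 1.00000 ≈ 650.00 mg.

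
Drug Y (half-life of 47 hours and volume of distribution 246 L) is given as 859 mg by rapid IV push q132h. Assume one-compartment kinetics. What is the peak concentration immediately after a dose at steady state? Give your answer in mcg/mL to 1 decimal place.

τ/t½ = 132/47 ≈ 2.8085, so fraction remaining f = (1/2)^(132/47) ≈ 0.1427.
At steady state, accumulation factor R = 1/(1 − e^(−kτ)) ≈ 1.1665.
Each bolus raises the concentration by D/Vd = 859/246 ≈ 3.492 mcg/mL.
Steady-state peak Cmax,ss = C₀·R ≈ 3.492 × 1.1665 ≈ 4.073 mcg/mL.

4.1 mcg/mL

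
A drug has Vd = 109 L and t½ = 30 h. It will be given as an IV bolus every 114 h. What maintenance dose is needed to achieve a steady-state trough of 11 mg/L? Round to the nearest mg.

τ/t½ = 114/30 ≈ 3.8, so f = (1/2)^(114/30) ≈ 0.071794.
Cmin,ss = (D/Vd)·f/(1−f), so D = Cmin,ss·Vd·(1−f)/f.
D = 11 × 109 × (1−f)/f ≈ 11 × 109 × 12.92874 ≈ 15501.56 mg.

15502 mg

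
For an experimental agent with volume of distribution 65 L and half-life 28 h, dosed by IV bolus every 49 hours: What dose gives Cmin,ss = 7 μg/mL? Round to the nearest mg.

τ/t½ = 49/28 ≈ 1.75, so f = (1/2)^(49/28) ≈ 0.297302.
Cmin,ss = (D/Vd)·f/(1−f), so D = Cmin,ss·Vd·(1−f)/f.
D = 7 × 65 × (1−f)/f ≈ 7 × 65 × 2.36358 ≈ 1075.43 mg.

1075 mg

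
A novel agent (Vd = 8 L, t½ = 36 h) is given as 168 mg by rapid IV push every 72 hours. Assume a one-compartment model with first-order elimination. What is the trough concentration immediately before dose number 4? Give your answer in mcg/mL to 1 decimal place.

6.9 mcg/mL

f = (1/2)^(τ/t½) = (1/2)^(72/36) ≈ 0.2500.
C₀ = D/Vd = 168/8 ≈ 21.000 mcg/mL.
Before the 4th dose, 3 doses have been given. Superposition: Cmin = C₀·(f + f² + … + f^3).
≈ 21.000 × (0.2500 + 0.0625 + 0.0156) ≈ 21.000 × 0.3281 ≈ 6.890 mcg/mL.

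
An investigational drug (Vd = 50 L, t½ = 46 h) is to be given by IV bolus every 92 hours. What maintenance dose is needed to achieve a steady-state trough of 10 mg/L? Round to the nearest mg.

1500 mg

τ/t½ = 92/46 ≈ 2, so f = (1/2)^(92/46) ≈ 0.250000.
Cmin,ss = (D/Vd)·f/(1−f), so D = Cmin,ss·Vd·(1−f)/f.
D = 10 × 50 × (1−f)/f ≈ 10 × 50 × 3.00000 ≈ 1500.00 mg.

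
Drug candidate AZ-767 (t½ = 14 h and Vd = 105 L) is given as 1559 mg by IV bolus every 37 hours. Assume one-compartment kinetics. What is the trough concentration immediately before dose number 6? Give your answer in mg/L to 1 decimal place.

f = (1/2)^(τ/t½) = (1/2)^(37/14) ≈ 0.1601.
C₀ = D/Vd = 1559/105 ≈ 14.848 mg/L.
Before the 6th dose, 5 doses have been given. Superposition: Cmin = C₀·(f + f² + … + f^5).
≈ 14.848 × (0.1601 + 0.0256 + 0.0041 + 0.0007 + 0.0001) ≈ 14.848 × 0.1906 ≈ 2.830 mg/L.

2.8 mg/L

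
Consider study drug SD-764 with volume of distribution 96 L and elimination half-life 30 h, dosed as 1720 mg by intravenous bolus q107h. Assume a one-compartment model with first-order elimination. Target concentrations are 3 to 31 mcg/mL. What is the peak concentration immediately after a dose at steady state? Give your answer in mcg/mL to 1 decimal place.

19.6 mcg/mL

k = ln2/t½ = ln2/30 ≈ 0.023105 h⁻¹; fraction remaining f = e^(−kτ) = e^(−0.023105×107) ≈ 0.0844.
At steady state, accumulation factor R = 1/(1 − e^(−kτ)) ≈ 1.0922.
Single-dose peak C₀ = D/Vd = 1720/96 ≈ 17.917 mcg/mL.
Steady-state peak Cmax,ss = C₀·R ≈ 17.917 × 1.0922 ≈ 19.569 mcg/mL.
Peak 19.6 mcg/mL vs MTC 31 mcg/mL: below toxic threshold.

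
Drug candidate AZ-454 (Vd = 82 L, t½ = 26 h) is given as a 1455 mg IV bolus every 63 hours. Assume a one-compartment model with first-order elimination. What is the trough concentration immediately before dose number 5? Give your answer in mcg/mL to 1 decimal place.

f = (1/2)^(τ/t½) = (1/2)^(63/26) ≈ 0.1865.
C₀ = D/Vd = 1455/82 ≈ 17.744 mcg/mL.
Before the 5th dose, 4 doses have been given. Superposition: Cmin = C₀·(f + f² + … + f^4).
≈ 17.744 × (0.1865 + 0.0348 + 0.0065 + 0.0012) ≈ 17.744 × 0.2290 ≈ 4.063 mcg/mL.

4.1 mcg/mL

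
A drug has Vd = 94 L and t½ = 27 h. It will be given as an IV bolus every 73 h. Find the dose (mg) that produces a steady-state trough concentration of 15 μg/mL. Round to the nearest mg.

7776 mg

τ/t½ = 73/27 ≈ 2.7037, so f = (1/2)^(73/27) ≈ 0.153498.
Cmin,ss = (D/Vd)·f/(1−f), so D = Cmin,ss·Vd·(1−f)/f.
D = 15 × 94 × (1−f)/f ≈ 15 × 94 × 5.51474 ≈ 7775.78 mg.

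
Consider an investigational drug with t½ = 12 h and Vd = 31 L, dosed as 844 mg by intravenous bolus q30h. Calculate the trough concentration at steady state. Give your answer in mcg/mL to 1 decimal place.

5.8 mcg/mL

k = ln2/t½ = ln2/12 ≈ 0.057762 h⁻¹; fraction remaining f = e^(−kτ) = e^(−0.057762×30) ≈ 0.1768.
Single-dose peak C₀ = D/Vd = 844/31 ≈ 27.226 mcg/mL.
Steady-state trough Cmin,ss = C₀·f/(1−f) ≈ 27.226 × 0.1768/0.8232 ≈ 5.847 mcg/mL.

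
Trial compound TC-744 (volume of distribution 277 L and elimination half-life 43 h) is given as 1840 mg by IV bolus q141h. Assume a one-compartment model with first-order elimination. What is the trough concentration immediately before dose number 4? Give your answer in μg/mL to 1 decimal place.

f = (1/2)^(τ/t½) = (1/2)^(141/43) ≈ 0.1030.
C₀ = D/Vd = 1840/277 ≈ 6.643 μg/mL.
Before the 4th dose, 3 doses have been given. Superposition: Cmin = C₀·(f + f² + … + f^3).
≈ 6.643 × (0.1030 + 0.0106 + 0.0011) ≈ 6.643 × 0.1147 ≈ 0.762 μg/mL.

0.8 μg/mL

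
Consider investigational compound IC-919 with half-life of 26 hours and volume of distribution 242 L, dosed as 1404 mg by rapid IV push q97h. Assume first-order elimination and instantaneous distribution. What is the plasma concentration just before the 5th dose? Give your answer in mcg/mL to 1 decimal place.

0.5 mcg/mL

f = (1/2)^(τ/t½) = (1/2)^(97/26) ≈ 0.0753.
C₀ = D/Vd = 1404/242 ≈ 5.802 mcg/mL.
Before the 5th dose, 4 doses have been given. Superposition: Cmin = C₀·(f + f² + … + f^4).
≈ 5.802 × (0.0753 + 0.0057 + 0.0004 + 0.0000) ≈ 5.802 × 0.0814 ≈ 0.472 mcg/mL.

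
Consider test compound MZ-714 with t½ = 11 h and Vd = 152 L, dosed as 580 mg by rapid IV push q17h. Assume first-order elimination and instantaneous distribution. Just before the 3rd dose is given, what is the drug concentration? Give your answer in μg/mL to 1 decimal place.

1.8 μg/mL

f = (1/2)^(τ/t½) = (1/2)^(17/11) ≈ 0.3426.
C₀ = D/Vd = 580/152 ≈ 3.816 μg/mL.
Before the 3rd dose, 2 doses have been given. Superposition: Cmin = C₀·(f + f²).
≈ 3.816 × (0.3426 + 0.1174) ≈ 3.816 × 0.4600 ≈ 1.755 μg/mL.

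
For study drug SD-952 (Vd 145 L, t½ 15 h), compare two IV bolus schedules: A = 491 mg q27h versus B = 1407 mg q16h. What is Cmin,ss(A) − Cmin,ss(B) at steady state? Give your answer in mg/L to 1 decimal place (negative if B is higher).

-7.5 mg/L

Regimen A: f = (1/2)^(27/15) ≈ 0.2872; Cmin,ss = (491/145)·f/(1−f) ≈ 1.364 mg/L.
Regimen B: f = (1/2)^(16/15) ≈ 0.4774; Cmin,ss = (1407/145)·f/(1−f) ≈ 8.864 mg/L.
Difference ≈ 1.364 − 8.864 ≈ -7.500 mg/L.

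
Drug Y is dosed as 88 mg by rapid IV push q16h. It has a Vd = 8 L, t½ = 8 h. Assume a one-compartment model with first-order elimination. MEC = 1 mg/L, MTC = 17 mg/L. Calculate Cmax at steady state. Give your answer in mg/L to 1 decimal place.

The dosing interval is 2 half-lives, so f = 2^(−2) = 0.25.
At steady state, R = 1/(1 − 0.25) = 4/3.
Single-dose peak C₀ = D/Vd = 88/8 = 11 mg/L.
Steady-state peak Cmax,ss = C₀·R = 11 × 4/3 ≈ 14.667 mg/L.
Peak 14.7 mg/L vs MTC 17 mg/L: below toxic threshold.

14.7 mg/L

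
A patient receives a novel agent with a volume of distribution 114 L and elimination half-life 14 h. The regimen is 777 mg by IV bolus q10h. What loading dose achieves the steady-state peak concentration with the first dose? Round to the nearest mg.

f = (1/2)^(10/14) ≈ 0.609507; accumulation ratio R = 1/(1−f) ≈ 2.56087.
Loading dose to hit Cmax,ss on first dose: D_load = D_maint·R ≈ 777 × 2.56087 ≈ 1989.80 mg.

1990 mg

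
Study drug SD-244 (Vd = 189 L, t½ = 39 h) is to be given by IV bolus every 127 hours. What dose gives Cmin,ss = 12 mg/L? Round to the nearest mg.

τ/t½ = 127/39 ≈ 3.2564, so f = (1/2)^(127/39) ≈ 0.104646.
Cmin,ss = (D/Vd)·f/(1−f), so D = Cmin,ss·Vd·(1−f)/f.
D = 12 × 189 × (1−f)/f ≈ 12 × 189 × 8.55603 ≈ 19405.08 mg.

19405 mg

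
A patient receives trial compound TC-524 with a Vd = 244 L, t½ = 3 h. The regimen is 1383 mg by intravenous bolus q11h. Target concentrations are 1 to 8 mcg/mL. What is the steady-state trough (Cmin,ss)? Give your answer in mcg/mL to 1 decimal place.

Over one 11-h interval, 11/3 ≈ 3.6667 half-lives elapse, leaving f ≈ 0.0787 of each dose.
At steady state, accumulation factor R = 1/(1 − e^(−kτ)) ≈ 1.0854.
Single-dose peak C₀ = D/Vd = 1383/244 ≈ 5.668 mcg/mL.
Steady-state peak Cmax,ss = C₀·R ≈ 5.668 × 1.0854 ≈ 6.152 mcg/mL.
Steady-state trough Cmin,ss = Cmax,ss·f ≈ 6.152 × 0.0787 ≈ 0.484 mcg/mL.
Trough 0.5 mcg/mL vs MEC 1 mcg/mL: subtherapeutic.

0.5 mcg/mL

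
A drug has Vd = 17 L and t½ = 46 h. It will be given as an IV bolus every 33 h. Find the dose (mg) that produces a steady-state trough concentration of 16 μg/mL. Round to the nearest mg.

175 mg

τ/t½ = 33/46 ≈ 0.71739, so f = (1/2)^(33/46) ≈ 0.608196.
Cmin,ss = (D/Vd)·f/(1−f), so D = Cmin,ss·Vd·(1−f)/f.
D = 16 × 17 × (1−f)/f ≈ 16 × 17 × 0.64421 ≈ 175.23 mg.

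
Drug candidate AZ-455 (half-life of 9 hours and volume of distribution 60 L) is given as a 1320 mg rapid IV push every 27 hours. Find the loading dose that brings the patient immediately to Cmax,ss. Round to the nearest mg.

1509 mg

f = (1/2)^(27/9) ≈ 0.125000; accumulation ratio R = 1/(1−f) ≈ 1.14286.
Loading dose to hit Cmax,ss on first dose: D_load = D_maint·R ≈ 1320 × 1.14286 ≈ 1508.58 mg.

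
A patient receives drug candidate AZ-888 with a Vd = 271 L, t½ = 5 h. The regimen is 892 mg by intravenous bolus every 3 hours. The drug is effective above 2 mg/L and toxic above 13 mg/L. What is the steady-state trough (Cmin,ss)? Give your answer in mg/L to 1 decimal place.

τ/t½ = 3/5 ≈ 0.6, so fraction remaining f = (1/2)^(3/5) ≈ 0.6598.
At steady state, accumulation factor R = 1/(1 − e^(−kτ)) ≈ 2.9394.
Each bolus raises the concentration by D/Vd = 892/271 ≈ 3.292 mg/L.
Steady-state peak Cmax,ss = C₀·R ≈ 3.292 × 2.9394 ≈ 9.677 mg/L.
One interval later, Cmin,ss = Cmax,ss·e^(−kτ) ≈ 9.677 × 0.6598 ≈ 6.385 mg/L.
Trough 6.4 mg/L vs MEC 2 mg/L: adequate.

6.4 mg/L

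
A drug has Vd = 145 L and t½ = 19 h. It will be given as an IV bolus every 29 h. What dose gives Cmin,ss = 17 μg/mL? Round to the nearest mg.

τ/t½ = 29/19 ≈ 1.5263, so f = (1/2)^(29/19) ≈ 0.347163.
Cmin,ss = (D/Vd)·f/(1−f), so D = Cmin,ss·Vd·(1−f)/f.
D = 17 × 145 × (1−f)/f ≈ 17 × 145 × 1.88049 ≈ 4635.41 mg.

4635 mg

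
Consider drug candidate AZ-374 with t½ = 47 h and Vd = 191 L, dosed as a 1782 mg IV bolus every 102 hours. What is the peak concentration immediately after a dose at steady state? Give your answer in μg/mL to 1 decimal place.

12.0 μg/mL

k = ln2/t½ = ln2/47 ≈ 0.014748 h⁻¹; fraction remaining f = e^(−kτ) = e^(−0.014748×102) ≈ 0.2222.
At steady state, accumulation factor R = 1/(1 − e^(−kτ)) ≈ 1.2857.
Each bolus raises the concentration by D/Vd = 1782/191 ≈ 9.330 μg/mL.
Steady-state peak Cmax,ss = C₀·R ≈ 9.330 × 1.2857 ≈ 11.996 μg/mL.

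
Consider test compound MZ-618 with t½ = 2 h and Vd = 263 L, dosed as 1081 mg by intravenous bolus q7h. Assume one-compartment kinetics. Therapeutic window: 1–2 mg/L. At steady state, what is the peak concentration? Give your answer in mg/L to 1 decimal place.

4.5 mg/L

τ/t½ = 7/2 ≈ 3.5, so fraction remaining f = (1/2)^(7/2) ≈ 0.0884.
At steady state, accumulation factor R = 1/(1 − e^(−kτ)) ≈ 1.0970.
Single-dose peak C₀ = D/Vd = 1081/263 ≈ 4.110 mg/L.
Steady-state peak Cmax,ss = C₀·R ≈ 4.110 × 1.0970 ≈ 4.509 mg/L.
Peak 4.5 mg/L vs MTC 2 mg/L: exceeds toxic threshold.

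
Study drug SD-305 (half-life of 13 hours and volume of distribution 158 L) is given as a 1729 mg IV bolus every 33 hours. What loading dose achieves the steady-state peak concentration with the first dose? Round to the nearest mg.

f = (1/2)^(33/13) ≈ 0.172126; accumulation ratio R = 1/(1−f) ≈ 1.20791.
Loading dose to hit Cmax,ss on first dose: D_load = D_maint·R ≈ 1729 × 1.20791 ≈ 2088.48 mg.

2088 mg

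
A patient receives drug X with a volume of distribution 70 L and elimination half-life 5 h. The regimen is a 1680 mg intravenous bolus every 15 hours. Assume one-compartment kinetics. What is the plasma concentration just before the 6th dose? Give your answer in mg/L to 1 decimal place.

f = (1/2)^(τ/t½) = (1/2)^(15/5) ≈ 0.1250.
C₀ = D/Vd = 1680/70 ≈ 24.000 mg/L.
Before the 6th dose, 5 doses have been given. Superposition: Cmin = C₀·(f + f² + … + f^5).
≈ 24.000 × (0.1250 + 0.0156 + 0.0020 + 0.0002 + 0.0000) ≈ 24.000 × 0.1428 ≈ 3.427 mg/L.

3.4 mg/L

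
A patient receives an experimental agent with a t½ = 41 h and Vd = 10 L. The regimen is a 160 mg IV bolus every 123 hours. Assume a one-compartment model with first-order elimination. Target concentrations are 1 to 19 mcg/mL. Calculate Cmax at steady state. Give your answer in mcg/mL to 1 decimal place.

τ = 123 h = 3 half-lives, so f = (1/2)^3 = 0.125.
At steady state, R = 1/(1 − 0.125) = 8/7.
Single-dose peak C₀ = D/Vd = 160/10 = 16 mcg/mL.
Steady-state peak Cmax,ss = C₀·R = 16 × 8/7 ≈ 18.286 mcg/mL.
Peak 18.3 mcg/mL vs MTC 19 mcg/mL: below toxic threshold.

18.3 mcg/mL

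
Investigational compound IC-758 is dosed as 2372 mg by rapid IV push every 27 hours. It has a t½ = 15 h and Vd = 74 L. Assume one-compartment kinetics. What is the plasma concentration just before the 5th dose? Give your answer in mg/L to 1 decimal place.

12.8 mg/L

f = (1/2)^(τ/t½) = (1/2)^(27/15) ≈ 0.2872.
C₀ = D/Vd = 2372/74 ≈ 32.054 mg/L.
Before the 5th dose, 4 doses have been given. Superposition: Cmin = C₀·(f + f² + … + f^4).
≈ 32.054 × (0.2872 + 0.0825 + 0.0237 + 0.0068) ≈ 32.054 × 0.4002 ≈ 12.828 mg/L.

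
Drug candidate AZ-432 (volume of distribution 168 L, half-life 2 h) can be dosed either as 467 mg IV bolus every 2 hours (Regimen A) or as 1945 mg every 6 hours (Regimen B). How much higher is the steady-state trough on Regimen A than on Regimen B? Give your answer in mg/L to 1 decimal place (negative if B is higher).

1.1 mg/L

Regimen A: f = (1/2)^(2/2) ≈ 0.5000; Cmin,ss = (467/168)·f/(1−f) ≈ 2.780 mg/L.
Regimen B: f = (1/2)^(6/2) ≈ 0.1250; Cmin,ss = (1945/168)·f/(1−f) ≈ 1.654 mg/L.
Difference ≈ 2.780 − 1.654 ≈ 1.126 mg/L.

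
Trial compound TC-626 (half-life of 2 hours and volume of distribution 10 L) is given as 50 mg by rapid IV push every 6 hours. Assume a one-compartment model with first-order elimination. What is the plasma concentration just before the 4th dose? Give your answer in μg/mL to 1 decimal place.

f = (1/2)^(τ/t½) = (1/2)^(6/2) ≈ 0.1250.
C₀ = D/Vd = 50/10 ≈ 5.000 μg/mL.
Before the 4th dose, 3 doses have been given. Superposition: Cmin = C₀·(f + f² + … + f^3).
≈ 5.000 × (0.1250 + 0.0156 + 0.0020) ≈ 5.000 × 0.1426 ≈ 0.713 μg/mL.

0.7 μg/mL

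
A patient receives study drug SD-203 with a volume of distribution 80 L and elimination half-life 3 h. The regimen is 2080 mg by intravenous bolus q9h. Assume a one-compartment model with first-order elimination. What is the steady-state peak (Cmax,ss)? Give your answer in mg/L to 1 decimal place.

29.7 mg/L

τ = 9 h = 3 half-lives, so f = (1/2)^3 = 0.125.
At steady state, R = 1/(1 − 0.125) = 8/7.
Single-dose peak C₀ = D/Vd = 2080/80 = 26 mg/L.
Steady-state peak Cmax,ss = C₀·R = 26 × 8/7 ≈ 29.714 mg/L.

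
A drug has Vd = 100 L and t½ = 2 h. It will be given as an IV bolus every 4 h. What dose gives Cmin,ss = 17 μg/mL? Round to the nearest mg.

τ/t½ = 4/2 ≈ 2, so f = (1/2)^(4/2) ≈ 0.250000.
Cmin,ss = (D/Vd)·f/(1−f), so D = Cmin,ss·Vd·(1−f)/f.
D = 17 × 100 × (1−f)/f ≈ 17 × 100 × 3.00000 ≈ 5100.00 mg.

5100 mg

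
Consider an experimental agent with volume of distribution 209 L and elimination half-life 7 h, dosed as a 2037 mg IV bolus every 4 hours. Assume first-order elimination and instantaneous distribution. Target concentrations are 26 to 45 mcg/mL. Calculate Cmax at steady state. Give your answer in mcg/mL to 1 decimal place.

29.8 mcg/mL

k = ln2/t½ = ln2/7 ≈ 0.099021 h⁻¹; fraction remaining f = e^(−kτ) = e^(−0.099021×4) ≈ 0.6730.
At steady state, accumulation factor R = 1/(1 − e^(−kτ)) ≈ 3.0581.
Single-dose peak C₀ = D/Vd = 2037/209 ≈ 9.746 mcg/mL.
Steady-state peak Cmax,ss = C₀·R ≈ 9.746 × 3.0581 ≈ 29.804 mcg/mL.
Peak 29.8 mcg/mL vs MTC 45 mcg/mL: below toxic threshold.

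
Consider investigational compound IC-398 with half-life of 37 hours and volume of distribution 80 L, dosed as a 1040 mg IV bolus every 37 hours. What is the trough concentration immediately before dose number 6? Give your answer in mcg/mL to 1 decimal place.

12.6 mcg/mL

f = (1/2)^(τ/t½) = (1/2)^(37/37) ≈ 0.5000.
C₀ = D/Vd = 1040/80 ≈ 13.000 mcg/mL.
Before the 6th dose, 5 doses have been given. Superposition: Cmin = C₀·(f + f² + … + f^5).
≈ 13.000 × (0.5000 + 0.2500 + 0.1250 + 0.0625 + 0.0313) ≈ 13.000 × 0.9688 ≈ 12.594 mcg/mL.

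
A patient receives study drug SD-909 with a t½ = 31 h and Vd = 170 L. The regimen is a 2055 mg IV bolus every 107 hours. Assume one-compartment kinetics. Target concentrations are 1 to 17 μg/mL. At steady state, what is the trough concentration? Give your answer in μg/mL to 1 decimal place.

1.2 μg/mL

Over one 107-h interval, 107/31 ≈ 3.4516 half-lives elapse, leaving f ≈ 0.0914 of each dose.
Accumulation ratio R = 1/(1 − f) ≈ 1/0.9086 ≈ 1.1006.
Single-dose peak C₀ = D/Vd = 2055/170 ≈ 12.088 μg/mL.
Cmax,ss = C₀/(1 − f) ≈ 12.088/0.9086 ≈ 13.304 μg/mL.
Steady-state trough Cmin,ss = Cmax,ss·f ≈ 13.304 × 0.0914 ≈ 1.216 μg/mL.
Trough 1.2 μg/mL vs MEC 1 μg/mL: adequate.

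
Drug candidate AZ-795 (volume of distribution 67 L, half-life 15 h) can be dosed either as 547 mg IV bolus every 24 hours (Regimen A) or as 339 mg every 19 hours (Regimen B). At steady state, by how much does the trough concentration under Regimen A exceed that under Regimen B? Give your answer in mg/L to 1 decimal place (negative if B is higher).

Regimen A: f = (1/2)^(24/15) ≈ 0.3299; Cmin,ss = (547/67)·f/(1−f) ≈ 4.019 mg/L.
Regimen B: f = (1/2)^(19/15) ≈ 0.4156; Cmin,ss = (339/67)·f/(1−f) ≈ 3.598 mg/L.
Difference ≈ 4.019 − 3.598 ≈ 0.421 mg/L.

0.4 mg/L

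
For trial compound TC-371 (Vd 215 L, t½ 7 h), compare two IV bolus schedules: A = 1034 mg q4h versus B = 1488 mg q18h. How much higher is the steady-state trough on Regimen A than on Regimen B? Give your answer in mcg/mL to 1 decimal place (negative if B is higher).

Regimen A: f = (1/2)^(4/7) ≈ 0.6730; Cmin,ss = (1034/215)·f/(1−f) ≈ 9.898 mcg/mL.
Regimen B: f = (1/2)^(18/7) ≈ 0.1682; Cmin,ss = (1488/215)·f/(1−f) ≈ 1.399 mcg/mL.
Difference ≈ 9.898 − 1.399 ≈ 8.499 mcg/mL.

8.5 mcg/mL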